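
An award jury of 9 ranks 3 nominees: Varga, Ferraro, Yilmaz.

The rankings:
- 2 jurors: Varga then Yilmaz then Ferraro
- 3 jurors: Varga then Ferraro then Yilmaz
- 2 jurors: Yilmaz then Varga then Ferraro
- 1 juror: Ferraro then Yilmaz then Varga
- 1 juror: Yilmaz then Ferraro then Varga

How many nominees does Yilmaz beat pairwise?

1

Yilmaz against each rival (9 jurors):
Yilmaz–Varga: Varga 5–4.
Yilmaz vs Ferraro: 2+2+1 = 5 for Yilmaz, 4 for Ferraro — Yilmaz by 5–4.
Yilmaz beats Ferraro; loses to Varga — 1 pairwise win.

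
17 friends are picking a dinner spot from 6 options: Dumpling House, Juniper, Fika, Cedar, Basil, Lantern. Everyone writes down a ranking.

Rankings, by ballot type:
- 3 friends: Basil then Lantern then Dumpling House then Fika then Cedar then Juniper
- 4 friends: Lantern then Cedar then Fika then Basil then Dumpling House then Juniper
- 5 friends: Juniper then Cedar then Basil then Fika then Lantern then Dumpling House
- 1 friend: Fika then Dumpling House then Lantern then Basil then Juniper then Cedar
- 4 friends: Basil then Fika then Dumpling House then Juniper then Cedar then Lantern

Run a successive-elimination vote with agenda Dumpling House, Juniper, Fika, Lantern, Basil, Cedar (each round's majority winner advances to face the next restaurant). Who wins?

Round 1: Dumpling House vs Juniper — 12–5, Dumpling House advances.
Round 2: Dumpling House vs Fika — 3–14, Fika advances.
Round 3: Fika vs Lantern — 10–7, Fika advances.
Round 4: Fika vs Basil — 5–12, Basil advances.
Round 5: Basil vs Cedar — 8–9, Cedar advances.
Cedar survives the agenda.

Cedar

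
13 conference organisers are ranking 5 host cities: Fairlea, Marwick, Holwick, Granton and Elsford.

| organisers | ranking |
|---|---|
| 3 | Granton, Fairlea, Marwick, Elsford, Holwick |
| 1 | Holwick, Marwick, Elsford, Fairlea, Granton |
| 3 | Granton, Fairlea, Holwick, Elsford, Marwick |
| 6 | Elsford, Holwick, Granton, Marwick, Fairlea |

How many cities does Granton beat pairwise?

Granton against each rival (13 organisers):
Granton vs Fairlea: 12 to 1, Granton.
Granton vs Marwick: Granton, 12–1.
Granton vs Holwick: Granton preferred on 3+3 = 6 ballots; Holwick wins 7–6.
Granton vs Elsford: Granton preferred on 3+3 = 6 ballots; Elsford wins 7–6.
Granton beats Fairlea, Marwick; loses to Holwick, Elsford — 2 pairwise wins.

2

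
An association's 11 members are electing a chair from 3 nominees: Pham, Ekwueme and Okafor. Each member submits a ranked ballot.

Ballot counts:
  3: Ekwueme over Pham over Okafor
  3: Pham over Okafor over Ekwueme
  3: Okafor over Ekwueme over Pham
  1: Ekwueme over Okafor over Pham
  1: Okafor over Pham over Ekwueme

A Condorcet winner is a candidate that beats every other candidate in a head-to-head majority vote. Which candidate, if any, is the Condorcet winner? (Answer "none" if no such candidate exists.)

Check each pair by majority over 11 ballots:
Pham vs Ekwueme: Ekwueme wins 7–4.
Pham vs Okafor: Pham wins 6–5.
Ekwueme–Okafor: Okafor 7–4.
No candidate is unbeaten: Pham loses to Ekwueme; Ekwueme loses to Okafor; Okafor loses to Pham. In particular Pham > Okafor > Ekwueme > Pham is a majority cycle — no Condorcet winner exists.

none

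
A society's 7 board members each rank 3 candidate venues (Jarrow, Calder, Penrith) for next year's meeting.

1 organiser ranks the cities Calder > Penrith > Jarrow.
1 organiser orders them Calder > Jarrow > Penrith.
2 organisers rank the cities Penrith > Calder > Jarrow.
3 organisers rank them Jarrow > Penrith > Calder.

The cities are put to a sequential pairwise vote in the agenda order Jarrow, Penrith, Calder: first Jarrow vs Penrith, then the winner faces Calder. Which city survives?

Calder

Round 1: Jarrow vs Penrith — 4–3, Jarrow advances.
Round 2: Jarrow vs Calder — 3–4, Calder advances.
Calder survives the agenda.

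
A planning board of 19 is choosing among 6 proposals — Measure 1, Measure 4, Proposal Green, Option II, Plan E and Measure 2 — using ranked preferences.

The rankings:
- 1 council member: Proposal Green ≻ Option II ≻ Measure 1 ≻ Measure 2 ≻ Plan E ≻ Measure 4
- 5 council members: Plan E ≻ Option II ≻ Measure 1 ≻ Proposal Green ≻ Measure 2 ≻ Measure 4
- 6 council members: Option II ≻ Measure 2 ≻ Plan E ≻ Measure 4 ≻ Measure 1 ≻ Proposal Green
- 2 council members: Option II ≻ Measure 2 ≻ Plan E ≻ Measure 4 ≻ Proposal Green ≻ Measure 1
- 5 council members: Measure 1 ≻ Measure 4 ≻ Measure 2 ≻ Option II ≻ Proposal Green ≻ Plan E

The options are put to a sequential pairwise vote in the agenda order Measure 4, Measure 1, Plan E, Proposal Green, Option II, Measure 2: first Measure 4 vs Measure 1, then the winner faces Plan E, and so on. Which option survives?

Option II

Round 1: Measure 4 vs Measure 1 — 8–11, Measure 1 advances.
Round 2: Measure 1 vs Plan E — 6–13, Plan E advances.
Round 3: Plan E vs Proposal Green — 13–6, Plan E advances.
Round 4: Plan E vs Option II — 5–14, Option II advances.
Round 5: Option II vs Measure 2 — 14–5, Option II advances.
The agenda winner is Option II.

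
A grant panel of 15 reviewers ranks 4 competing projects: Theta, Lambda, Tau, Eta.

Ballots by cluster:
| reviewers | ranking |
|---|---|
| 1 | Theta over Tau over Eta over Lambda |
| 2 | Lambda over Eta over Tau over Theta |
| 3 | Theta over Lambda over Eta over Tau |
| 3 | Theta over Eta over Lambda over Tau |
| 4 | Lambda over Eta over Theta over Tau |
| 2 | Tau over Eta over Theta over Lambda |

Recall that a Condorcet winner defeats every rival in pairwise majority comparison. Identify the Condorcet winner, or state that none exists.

Check each pair by majority over 15 ballots:
Theta vs Lambda: Theta preferred on 1+3+3+2 = 9 ballots; Theta wins 9–6.
Theta–Tau: Theta 11–4.
Theta vs Eta: Eta wins 8–7.
Lambda vs Tau: 12 to 3, Lambda.
Lambda–Eta: Lambda 9–6.
Tau vs Eta: Tau is ranked higher on 1+2 = 3 ballots, Eta on 12. Eta wins 12–3.
Each project drops at least one matchup (Theta loses to Eta; Lambda loses to Theta; Tau loses to Theta; Eta loses to Lambda); the cycle Theta > Lambda > Eta > Theta rules out a Condorcet winner.

none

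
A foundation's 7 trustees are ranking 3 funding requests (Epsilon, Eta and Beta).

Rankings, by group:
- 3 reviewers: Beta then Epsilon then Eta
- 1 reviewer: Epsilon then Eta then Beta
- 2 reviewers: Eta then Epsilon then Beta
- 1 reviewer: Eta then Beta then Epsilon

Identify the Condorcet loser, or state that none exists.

Head-to-head results (7 reviewers):
Epsilon vs Eta: Epsilon preferred on 3+1 = 4 ballots; Epsilon wins 4–3.
Epsilon–Beta: Beta 4–3.
Eta vs Beta: Eta, 4–3.
Each project has at least one pairwise win (Epsilon beats Eta; Eta beats Beta; Beta beats Epsilon) — no Condorcet loser.

none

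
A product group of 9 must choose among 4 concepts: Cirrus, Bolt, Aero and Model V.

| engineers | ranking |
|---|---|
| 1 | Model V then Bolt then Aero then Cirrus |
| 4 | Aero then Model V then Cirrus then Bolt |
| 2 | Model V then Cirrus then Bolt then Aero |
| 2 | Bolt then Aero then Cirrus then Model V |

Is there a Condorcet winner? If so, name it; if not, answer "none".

Head-to-head results (9 engineers):
Cirrus vs Bolt: Cirrus wins 6–3.
Cirrus vs Aero: 2 for Cirrus, 7 for Aero — Aero by 7–2.
Cirrus–Model V: Model V 7–2.
Bolt vs Aero: Bolt preferred on 1+2+2 = 5 ballots; Bolt wins 5–4.
Bolt vs Model V: Model V, 7–2.
Aero vs Model V: 6 to 3, Aero.
Each design drops at least one matchup (Cirrus loses to Aero; Bolt loses to Cirrus; Aero loses to Bolt; Model V loses to Aero); the cycle Cirrus beats Bolt beats Aero beats Cirrus rules out a Condorcet winner.

none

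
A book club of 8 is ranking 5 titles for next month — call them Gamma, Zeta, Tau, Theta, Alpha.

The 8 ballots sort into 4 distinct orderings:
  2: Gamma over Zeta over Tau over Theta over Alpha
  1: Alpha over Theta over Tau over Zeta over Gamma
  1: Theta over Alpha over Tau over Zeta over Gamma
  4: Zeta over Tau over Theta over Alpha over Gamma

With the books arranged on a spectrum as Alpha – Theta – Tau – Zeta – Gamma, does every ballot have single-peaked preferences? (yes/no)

yes

Axis positions: Alpha=1, Theta=2, Tau=3, Zeta=4, Gamma=5.
Bloc 1 (peak Gamma at position 5): ranking walks positions 5-4-3-2-1, expanding outward from the peak — single-peaked.
Bloc 2 (peak Alpha at position 1): ranking walks positions 1-2-3-4-5, expanding outward from the peak — single-peaked.
Bloc 3 (peak Theta at position 2): ranking walks positions 2-1-3-4-5, expanding outward from the peak — single-peaked.
Bloc 4 (peak Zeta at position 4): ranking walks positions 4-3-2-1-5, expanding outward from the peak — single-peaked.
Every ranking is single-peaked on this axis.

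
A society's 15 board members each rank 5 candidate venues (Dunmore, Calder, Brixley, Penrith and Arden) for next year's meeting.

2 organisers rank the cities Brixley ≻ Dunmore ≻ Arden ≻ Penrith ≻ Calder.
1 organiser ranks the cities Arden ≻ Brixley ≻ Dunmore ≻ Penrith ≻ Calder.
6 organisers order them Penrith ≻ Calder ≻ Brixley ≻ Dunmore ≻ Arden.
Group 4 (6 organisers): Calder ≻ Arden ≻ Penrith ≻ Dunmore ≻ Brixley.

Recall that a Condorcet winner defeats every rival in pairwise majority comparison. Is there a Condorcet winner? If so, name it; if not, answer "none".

Head-to-head results (15 organisers):
Dunmore vs Calder: Dunmore preferred on 2+1 = 3 ballots; Calder wins 12–3.
Dunmore vs Brixley: 6 for Dunmore, 9 for Brixley — Brixley by 9–6.
Dunmore vs Penrith: Dunmore preferred on 2+1 = 3 ballots; Penrith wins 12–3.
Dunmore vs Arden: Dunmore is ranked higher on 2+6 = 8 ballots, Arden on 7. Dunmore wins 8–7.
Calder vs Brixley: Calder is ranked higher on 6+6 = 12 ballots, Brixley on 3. Calder wins 12–3.
Calder vs Penrith: Calder preferred on 6 ballots; Penrith wins 9–6.
Calder vs Arden: Calder is ranked higher on 6+6 = 12 ballots, Arden on 3. Calder wins 12–3.
Brixley vs Penrith: Brixley preferred on 2+1 = 3 ballots; Penrith wins 12–3.
Brixley vs Arden: Brixley is ranked higher on 2+6 = 8 ballots, Arden on 7. Brixley wins 8–7.
Penrith vs Arden: 6 to 9, Arden.
Each city drops at least one matchup (Dunmore loses to Calder; Calder loses to Penrith; Brixley loses to Calder; Penrith loses to Arden; Arden loses to Dunmore); the cycle Dunmore → Arden → Penrith → Dunmore rules out a Condorcet winner.

none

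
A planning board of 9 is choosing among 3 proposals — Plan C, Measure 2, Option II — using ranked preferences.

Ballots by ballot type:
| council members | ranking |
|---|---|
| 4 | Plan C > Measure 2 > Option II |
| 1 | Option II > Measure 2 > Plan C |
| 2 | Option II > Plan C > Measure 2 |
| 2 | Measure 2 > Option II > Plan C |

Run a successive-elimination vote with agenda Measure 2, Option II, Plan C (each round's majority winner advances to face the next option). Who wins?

Round 1: Measure 2 vs Option II — 6–3, Measure 2 advances.
Round 2: Measure 2 vs Plan C — 3–6, Plan C advances.
Plan C survives the agenda.

Plan C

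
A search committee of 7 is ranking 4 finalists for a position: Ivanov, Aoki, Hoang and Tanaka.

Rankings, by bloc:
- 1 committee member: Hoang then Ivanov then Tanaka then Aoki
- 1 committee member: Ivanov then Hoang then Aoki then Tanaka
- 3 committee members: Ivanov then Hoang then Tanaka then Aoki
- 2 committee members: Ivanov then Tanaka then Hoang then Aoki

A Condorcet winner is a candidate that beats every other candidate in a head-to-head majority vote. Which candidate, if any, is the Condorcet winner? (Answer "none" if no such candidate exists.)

Ivanov

Pairwise majorities:
Ivanov–Aoki: Ivanov 7–0.
Ivanov vs Hoang: Ivanov, 6–1.
Ivanov vs Tanaka: 7 to 0, Ivanov.
Aoki vs Hoang: Aoki is ranked higher on 0 ballots, Hoang on 7. Hoang wins 7–0.
Aoki vs Tanaka: Tanaka wins 6–1.
Hoang vs Tanaka: 5 to 2, Hoang.
Only Ivanov has no losses; Ivanov is the Condorcet winner.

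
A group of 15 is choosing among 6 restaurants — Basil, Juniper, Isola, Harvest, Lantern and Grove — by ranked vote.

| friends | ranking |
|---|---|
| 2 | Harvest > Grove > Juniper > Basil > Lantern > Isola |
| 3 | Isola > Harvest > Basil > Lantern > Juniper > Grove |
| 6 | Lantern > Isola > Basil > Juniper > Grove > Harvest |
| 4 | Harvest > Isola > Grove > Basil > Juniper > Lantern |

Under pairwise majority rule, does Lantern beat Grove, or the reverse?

Lantern

Ballots ranking Lantern above Grove: 3 + 6 = 9.
Ballots ranking Grove above Lantern: 15 − 9 = 6.
Lantern wins the head-to-head 9–6.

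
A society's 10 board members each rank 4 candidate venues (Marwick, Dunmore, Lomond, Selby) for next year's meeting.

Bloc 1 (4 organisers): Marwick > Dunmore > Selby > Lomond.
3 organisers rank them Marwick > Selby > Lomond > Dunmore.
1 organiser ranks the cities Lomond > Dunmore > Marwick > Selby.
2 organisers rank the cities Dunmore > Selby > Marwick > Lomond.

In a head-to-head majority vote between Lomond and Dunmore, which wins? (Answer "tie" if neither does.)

Dunmore

Ballots ranking Lomond above Dunmore: 3 + 1 = 4.
Ballots ranking Dunmore above Lomond: 10 − 4 = 6.
Dunmore wins the head-to-head 6–4.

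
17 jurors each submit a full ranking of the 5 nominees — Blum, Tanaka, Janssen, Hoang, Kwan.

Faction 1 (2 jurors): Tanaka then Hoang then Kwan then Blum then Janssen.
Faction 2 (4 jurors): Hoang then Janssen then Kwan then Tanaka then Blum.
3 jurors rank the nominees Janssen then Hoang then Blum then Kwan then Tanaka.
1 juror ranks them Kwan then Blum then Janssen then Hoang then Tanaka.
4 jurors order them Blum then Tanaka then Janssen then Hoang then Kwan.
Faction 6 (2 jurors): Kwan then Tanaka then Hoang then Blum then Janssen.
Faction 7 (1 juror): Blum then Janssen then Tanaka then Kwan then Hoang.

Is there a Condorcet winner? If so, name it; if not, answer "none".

none

Pairwise majorities:
Blum vs Tanaka: 9 to 8, Blum.
Blum vs Janssen: Blum is ranked higher on 2+1+4+2+1 = 10 ballots, Janssen on 7. Blum wins 10–7.
Blum vs Hoang: Blum preferred on 1+4+1 = 6 ballots; Hoang wins 11–6.
Blum vs Kwan: 8 to 9, Kwan.
Tanaka vs Janssen: Tanaka is ranked higher on 2+4+2 = 8 ballots, Janssen on 9. Janssen wins 9–8.
Tanaka vs Hoang: 9 to 8, Tanaka.
Tanaka vs Kwan: 7 to 10, Kwan.
Janssen vs Hoang: 3+1+4+1 = 9 for Janssen, 8 for Hoang — Janssen by 9–8.
Janssen vs Kwan: 12 to 5, Janssen.
Hoang vs Kwan: Hoang preferred on 2+4+3+4 = 13 ballots; Hoang wins 13–4.
No nominee is unbeaten: Blum loses to Hoang; Tanaka loses to Blum; Janssen loses to Blum; Hoang loses to Tanaka; Kwan loses to Janssen. In particular Blum > Tanaka > Hoang > Blum is a majority cycle — no Condorcet winner exists.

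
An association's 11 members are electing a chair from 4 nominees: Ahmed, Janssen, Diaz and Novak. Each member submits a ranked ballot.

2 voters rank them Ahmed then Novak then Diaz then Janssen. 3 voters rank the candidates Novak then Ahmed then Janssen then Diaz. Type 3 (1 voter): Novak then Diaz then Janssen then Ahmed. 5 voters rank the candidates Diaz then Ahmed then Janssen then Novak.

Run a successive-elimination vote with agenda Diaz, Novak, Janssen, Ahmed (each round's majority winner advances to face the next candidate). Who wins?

Round 1: Diaz vs Novak — 5–6, Novak advances.
Round 2: Novak vs Janssen — 6–5, Novak advances.
Round 3: Novak vs Ahmed — 4–7, Ahmed advances.
The agenda winner is Ahmed.

Ahmed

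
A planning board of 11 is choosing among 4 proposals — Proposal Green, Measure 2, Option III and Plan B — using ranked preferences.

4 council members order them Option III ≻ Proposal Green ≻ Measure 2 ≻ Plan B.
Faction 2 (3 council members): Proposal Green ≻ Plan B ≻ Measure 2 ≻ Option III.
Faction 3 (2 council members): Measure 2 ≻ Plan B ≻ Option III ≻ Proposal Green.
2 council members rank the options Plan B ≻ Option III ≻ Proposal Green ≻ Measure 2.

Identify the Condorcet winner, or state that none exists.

Head-to-head results (11 council members):
Proposal Green–Measure 2: Proposal Green 9–2.
Proposal Green–Option III: Option III 8–3.
Proposal Green vs Plan B: Proposal Green, 7–4.
Measure 2 vs Option III: Option III, 6–5.
Measure 2–Plan B: Measure 2 6–5.
Option III vs Plan B: Plan B wins 7–4.
Every option loses at least once (Proposal Green loses to Option III; Measure 2 loses to Proposal Green; Option III loses to Plan B; Plan B loses to Proposal Green). The majority relation contains the cycle Proposal Green → Plan B → Option III → Proposal Green, so there is no Condorcet winner.

none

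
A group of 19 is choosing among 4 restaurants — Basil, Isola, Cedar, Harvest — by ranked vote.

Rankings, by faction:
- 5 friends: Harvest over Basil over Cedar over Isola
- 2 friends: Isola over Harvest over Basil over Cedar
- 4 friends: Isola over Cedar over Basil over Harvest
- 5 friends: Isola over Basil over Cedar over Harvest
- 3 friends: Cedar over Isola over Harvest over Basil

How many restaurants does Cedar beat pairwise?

1

Cedar against each rival (19 friends):
Cedar vs Basil: Basil, 12–7.
Cedar vs Isola: Cedar is ranked higher on 5+3 = 8 ballots, Isola on 11. Isola wins 11–8.
Cedar–Harvest: Cedar 12–7.
Cedar beats Harvest; loses to Basil, Isola — 1 pairwise win.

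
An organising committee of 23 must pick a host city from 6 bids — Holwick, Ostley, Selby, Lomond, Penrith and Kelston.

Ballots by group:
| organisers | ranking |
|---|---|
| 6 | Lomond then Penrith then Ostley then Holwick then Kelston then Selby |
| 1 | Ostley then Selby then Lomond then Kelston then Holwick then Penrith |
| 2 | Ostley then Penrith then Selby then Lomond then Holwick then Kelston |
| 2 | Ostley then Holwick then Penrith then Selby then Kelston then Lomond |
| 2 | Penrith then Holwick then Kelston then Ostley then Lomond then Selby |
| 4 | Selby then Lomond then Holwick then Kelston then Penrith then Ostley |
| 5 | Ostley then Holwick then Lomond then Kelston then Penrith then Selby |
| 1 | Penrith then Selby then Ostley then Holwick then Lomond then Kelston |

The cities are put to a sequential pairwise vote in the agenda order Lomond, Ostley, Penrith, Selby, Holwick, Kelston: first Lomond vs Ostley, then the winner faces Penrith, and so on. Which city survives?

Round 1: Lomond vs Ostley — 10–13, Ostley advances.
Round 2: Ostley vs Penrith — 10–13, Penrith advances.
Round 3: Penrith vs Selby — 18–5, Penrith advances.
Round 4: Penrith vs Holwick — 11–12, Holwick advances.
Round 5: Holwick vs Kelston — 22–1, Holwick advances.
Holwick survives the agenda.

Holwick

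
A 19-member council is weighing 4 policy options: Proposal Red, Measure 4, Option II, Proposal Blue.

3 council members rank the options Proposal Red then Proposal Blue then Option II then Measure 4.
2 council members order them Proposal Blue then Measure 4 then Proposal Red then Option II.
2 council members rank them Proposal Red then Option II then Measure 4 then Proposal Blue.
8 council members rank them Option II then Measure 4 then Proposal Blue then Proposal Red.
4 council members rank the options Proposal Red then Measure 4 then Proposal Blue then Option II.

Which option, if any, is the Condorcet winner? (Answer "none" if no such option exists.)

Pairwise majorities:
Proposal Red vs Measure 4: Measure 4 wins 10–9.
Proposal Red–Option II: Proposal Red 11–8.
Proposal Red–Proposal Blue: Proposal Blue 10–9.
Measure 4–Option II: Option II 13–6.
Measure 4–Proposal Blue: Measure 4 14–5.
Option II–Proposal Blue: Option II 10–9.
No option is unbeaten: Proposal Red loses to Measure 4; Measure 4 loses to Option II; Option II loses to Proposal Red; Proposal Blue loses to Measure 4. In particular Proposal Red → Option II → Measure 4 → Proposal Red is a majority cycle — no Condorcet winner exists.

none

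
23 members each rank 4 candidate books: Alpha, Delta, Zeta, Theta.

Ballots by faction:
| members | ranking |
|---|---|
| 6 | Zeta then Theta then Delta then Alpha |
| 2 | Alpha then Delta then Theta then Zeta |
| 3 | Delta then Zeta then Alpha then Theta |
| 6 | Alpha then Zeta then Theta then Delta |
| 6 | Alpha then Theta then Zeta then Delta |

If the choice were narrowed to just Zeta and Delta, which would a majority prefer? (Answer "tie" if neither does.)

Zeta

Ballots ranking Zeta above Delta: 6 + 6 + 6 = 18.
Ballots ranking Delta above Zeta: 23 − 18 = 5.
Zeta wins the head-to-head 18–5.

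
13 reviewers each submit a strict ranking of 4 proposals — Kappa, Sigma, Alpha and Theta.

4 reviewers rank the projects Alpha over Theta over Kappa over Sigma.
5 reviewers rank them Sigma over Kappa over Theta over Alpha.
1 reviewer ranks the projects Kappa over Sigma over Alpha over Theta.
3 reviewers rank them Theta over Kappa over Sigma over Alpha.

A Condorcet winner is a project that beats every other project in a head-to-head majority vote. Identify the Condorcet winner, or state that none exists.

Check each pair by majority over 13 ballots:
Kappa–Sigma: Kappa 8–5.
Kappa vs Alpha: Kappa wins 9–4.
Kappa vs Theta: Theta, 7–6.
Sigma vs Alpha: Sigma wins 9–4.
Sigma vs Theta: Theta wins 7–6.
Alpha vs Theta: Theta, 8–5.
Theta beats each of Kappa, Sigma, Alpha — Theta is the Condorcet winner.

Theta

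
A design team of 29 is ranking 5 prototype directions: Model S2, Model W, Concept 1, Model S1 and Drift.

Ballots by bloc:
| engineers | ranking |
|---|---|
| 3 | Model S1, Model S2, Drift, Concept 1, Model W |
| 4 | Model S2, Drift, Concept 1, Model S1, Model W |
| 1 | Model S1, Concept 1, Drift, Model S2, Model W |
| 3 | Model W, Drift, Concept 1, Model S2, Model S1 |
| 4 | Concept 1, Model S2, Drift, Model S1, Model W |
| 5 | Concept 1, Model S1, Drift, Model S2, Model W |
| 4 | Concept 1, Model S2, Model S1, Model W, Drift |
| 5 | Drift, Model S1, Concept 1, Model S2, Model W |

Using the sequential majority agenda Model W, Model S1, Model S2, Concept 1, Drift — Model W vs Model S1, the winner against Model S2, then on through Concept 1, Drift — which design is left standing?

Round 1: Model W vs Model S1 — 3–26, Model S1 advances.
Round 2: Model S1 vs Model S2 — 14–15, Model S2 advances.
Round 3: Model S2 vs Concept 1 — 7–22, Concept 1 advances.
Round 4: Concept 1 vs Drift — 14–15, Drift advances.
Drift survives the agenda.

Drift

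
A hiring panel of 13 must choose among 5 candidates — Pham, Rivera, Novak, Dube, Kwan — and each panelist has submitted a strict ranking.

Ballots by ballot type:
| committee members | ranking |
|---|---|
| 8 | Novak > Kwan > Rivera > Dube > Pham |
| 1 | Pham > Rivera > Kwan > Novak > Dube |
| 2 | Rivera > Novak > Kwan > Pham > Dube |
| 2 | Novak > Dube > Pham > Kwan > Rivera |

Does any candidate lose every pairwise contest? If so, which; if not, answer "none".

Pham

Pairwise majorities:
Pham vs Rivera: Pham is ranked higher on 1+2 = 3 ballots, Rivera on 10. Rivera wins 10–3.
Pham vs Novak: Novak wins 12–1.
Pham vs Dube: Pham preferred on 1+2 = 3 ballots; Dube wins 10–3.
Pham vs Kwan: Kwan, 10–3.
Rivera vs Novak: 1+2 = 3 for Rivera, 10 for Novak — Novak by 10–3.
Rivera vs Dube: Rivera preferred on 8+1+2 = 11 ballots; Rivera wins 11–2.
Rivera vs Kwan: Rivera is ranked higher on 1+2 = 3 ballots, Kwan on 10. Kwan wins 10–3.
Novak vs Dube: Novak is ranked higher on 8+1+2+2 = 13 ballots, Dube on 0. Novak wins 13–0.
Novak vs Kwan: Novak is ranked higher on 8+2+2 = 12 ballots, Kwan on 1. Novak wins 12–1.
Dube vs Kwan: 2 for Dube, 11 for Kwan — Kwan by 11–2.
Pham loses to every other candidate — it is the Condorcet loser.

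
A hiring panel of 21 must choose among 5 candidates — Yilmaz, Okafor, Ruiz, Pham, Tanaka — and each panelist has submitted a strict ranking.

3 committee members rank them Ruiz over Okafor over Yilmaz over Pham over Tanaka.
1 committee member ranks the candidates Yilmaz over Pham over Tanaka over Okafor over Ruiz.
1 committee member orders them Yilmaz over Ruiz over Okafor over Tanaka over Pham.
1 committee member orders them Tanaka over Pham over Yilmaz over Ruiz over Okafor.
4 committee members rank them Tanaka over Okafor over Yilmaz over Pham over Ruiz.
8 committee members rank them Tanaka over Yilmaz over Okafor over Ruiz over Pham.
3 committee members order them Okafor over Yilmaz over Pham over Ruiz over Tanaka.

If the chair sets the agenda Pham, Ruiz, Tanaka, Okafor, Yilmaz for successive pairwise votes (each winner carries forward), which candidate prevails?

Round 1: Pham vs Ruiz — 9–12, Ruiz advances.
Round 2: Ruiz vs Tanaka — 7–14, Tanaka advances.
Round 3: Tanaka vs Okafor — 14–7, Tanaka advances.
Round 4: Tanaka vs Yilmaz — 13–8, Tanaka advances.
The agenda winner is Tanaka.

Tanaka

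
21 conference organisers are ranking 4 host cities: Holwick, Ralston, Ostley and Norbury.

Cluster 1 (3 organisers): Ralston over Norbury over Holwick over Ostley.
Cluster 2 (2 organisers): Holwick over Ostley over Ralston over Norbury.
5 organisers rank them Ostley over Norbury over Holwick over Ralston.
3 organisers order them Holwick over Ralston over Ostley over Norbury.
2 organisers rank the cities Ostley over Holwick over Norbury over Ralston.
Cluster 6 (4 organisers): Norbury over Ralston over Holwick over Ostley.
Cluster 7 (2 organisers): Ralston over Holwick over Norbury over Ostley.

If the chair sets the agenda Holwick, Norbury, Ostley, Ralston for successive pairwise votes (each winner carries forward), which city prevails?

Ralston

Round 1: Holwick vs Norbury — 9–12, Norbury advances.
Round 2: Norbury vs Ostley — 9–12, Ostley advances.
Round 3: Ostley vs Ralston — 9–12, Ralston advances.
The agenda winner is Ralston.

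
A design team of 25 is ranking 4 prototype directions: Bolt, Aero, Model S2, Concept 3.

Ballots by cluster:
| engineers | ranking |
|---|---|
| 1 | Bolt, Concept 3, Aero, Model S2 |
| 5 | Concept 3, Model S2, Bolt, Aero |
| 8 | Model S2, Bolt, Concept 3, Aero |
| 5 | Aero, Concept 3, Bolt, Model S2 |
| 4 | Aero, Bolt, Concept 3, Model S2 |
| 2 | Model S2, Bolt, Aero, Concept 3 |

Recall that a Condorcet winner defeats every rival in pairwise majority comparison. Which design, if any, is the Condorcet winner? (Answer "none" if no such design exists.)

none

Head-to-head results (25 engineers):
Bolt vs Aero: Bolt wins 16–9.
Bolt vs Model S2: Model S2, 15–10.
Bolt–Concept 3: Bolt 15–10.
Aero vs Model S2: Model S2 wins 15–10.
Aero vs Concept 3: Concept 3 wins 14–11.
Model S2 vs Concept 3: Concept 3, 15–10.
No design is unbeaten: Bolt loses to Model S2; Aero loses to Bolt; Model S2 loses to Concept 3; Concept 3 loses to Bolt. In particular Bolt → Concept 3 → Model S2 → Bolt is a majority cycle — no Condorcet winner exists.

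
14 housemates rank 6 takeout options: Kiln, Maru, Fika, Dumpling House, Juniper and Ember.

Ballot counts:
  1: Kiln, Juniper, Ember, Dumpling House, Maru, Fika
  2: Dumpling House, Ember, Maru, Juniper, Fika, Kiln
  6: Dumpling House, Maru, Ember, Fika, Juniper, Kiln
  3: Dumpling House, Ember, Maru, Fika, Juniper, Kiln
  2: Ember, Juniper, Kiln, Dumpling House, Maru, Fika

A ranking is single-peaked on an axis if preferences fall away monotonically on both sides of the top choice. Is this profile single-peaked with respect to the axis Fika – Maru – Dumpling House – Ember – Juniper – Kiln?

yes

Axis positions: Fika=1, Maru=2, Dumpling House=3, Ember=4, Juniper=5, Kiln=6.
Ballot type 1 (peak Kiln at position 6): ranking walks positions 6-5-4-3-2-1, expanding outward from the peak — single-peaked.
Ballot type 2 (peak Dumpling House at position 3): ranking walks positions 3-4-2-5-1-6, expanding outward from the peak — single-peaked.
Ballot type 3 (peak Dumpling House at position 3): ranking walks positions 3-2-4-1-5-6, expanding outward from the peak — single-peaked.
Ballot type 4 (peak Dumpling House at position 3): ranking walks positions 3-4-2-1-5-6, expanding outward from the peak — single-peaked.
Ballot type 5 (peak Ember at position 4): ranking walks positions 4-5-6-3-2-1, expanding outward from the peak — single-peaked.
Every ranking is single-peaked on this axis.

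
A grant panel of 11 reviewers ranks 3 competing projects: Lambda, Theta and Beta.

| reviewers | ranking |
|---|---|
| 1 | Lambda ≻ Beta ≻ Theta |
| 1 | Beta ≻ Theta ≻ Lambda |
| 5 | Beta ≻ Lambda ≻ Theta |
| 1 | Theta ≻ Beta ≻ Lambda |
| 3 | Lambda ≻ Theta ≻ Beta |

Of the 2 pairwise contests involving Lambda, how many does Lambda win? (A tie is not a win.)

1

Lambda against each rival (11 reviewers):
Lambda vs Theta: Lambda is ranked higher on 1+5+3 = 9 ballots, Theta on 2. Lambda wins 9–2.
Lambda vs Beta: 1+3 = 4 for Lambda, 7 for Beta — Beta by 7–4.
Lambda beats Theta; loses to Beta — 1 pairwise win.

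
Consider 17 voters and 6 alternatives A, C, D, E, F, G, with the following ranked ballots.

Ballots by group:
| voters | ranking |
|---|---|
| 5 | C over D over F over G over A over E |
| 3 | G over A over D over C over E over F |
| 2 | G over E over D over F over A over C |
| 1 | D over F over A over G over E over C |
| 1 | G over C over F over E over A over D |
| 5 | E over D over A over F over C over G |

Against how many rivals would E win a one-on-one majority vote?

1

E against each rival (17 voters):
E vs A: 8 to 9, A.
E vs C: C wins 9–8.
E vs D: 8 to 9, D.
E vs F: E wins 10–7.
E–G: G 12–5.
E beats F; loses to A, C, D, G — 1 pairwise win.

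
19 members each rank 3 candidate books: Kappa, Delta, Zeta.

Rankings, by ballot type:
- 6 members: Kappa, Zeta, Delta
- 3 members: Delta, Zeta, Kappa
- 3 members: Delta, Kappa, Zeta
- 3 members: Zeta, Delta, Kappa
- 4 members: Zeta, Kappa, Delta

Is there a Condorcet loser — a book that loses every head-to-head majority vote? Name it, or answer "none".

Delta

Head-to-head results (19 members):
Kappa vs Delta: Kappa, 10–9.
Kappa–Zeta: Zeta 10–9.
Delta vs Zeta: Zeta wins 13–6.
Only Delta has no wins; Delta is the Condorcet loser.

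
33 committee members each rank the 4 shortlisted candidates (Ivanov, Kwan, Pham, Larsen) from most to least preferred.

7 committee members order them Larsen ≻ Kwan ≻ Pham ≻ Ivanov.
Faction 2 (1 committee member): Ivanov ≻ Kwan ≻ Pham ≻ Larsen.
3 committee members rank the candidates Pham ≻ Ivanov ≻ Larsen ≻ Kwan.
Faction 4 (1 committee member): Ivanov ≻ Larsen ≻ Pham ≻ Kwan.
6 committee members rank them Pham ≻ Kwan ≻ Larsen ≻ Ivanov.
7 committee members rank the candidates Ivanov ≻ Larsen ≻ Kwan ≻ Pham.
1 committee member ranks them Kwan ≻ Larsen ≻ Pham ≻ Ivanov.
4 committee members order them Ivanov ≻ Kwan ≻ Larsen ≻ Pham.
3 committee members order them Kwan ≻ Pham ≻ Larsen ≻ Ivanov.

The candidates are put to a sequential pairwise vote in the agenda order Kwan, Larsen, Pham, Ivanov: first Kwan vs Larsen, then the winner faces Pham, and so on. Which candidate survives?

Round 1: Kwan vs Larsen — 15–18, Larsen advances.
Round 2: Larsen vs Pham — 20–13, Larsen advances.
Round 3: Larsen vs Ivanov — 17–16, Larsen advances.
Larsen survives the agenda.

Larsen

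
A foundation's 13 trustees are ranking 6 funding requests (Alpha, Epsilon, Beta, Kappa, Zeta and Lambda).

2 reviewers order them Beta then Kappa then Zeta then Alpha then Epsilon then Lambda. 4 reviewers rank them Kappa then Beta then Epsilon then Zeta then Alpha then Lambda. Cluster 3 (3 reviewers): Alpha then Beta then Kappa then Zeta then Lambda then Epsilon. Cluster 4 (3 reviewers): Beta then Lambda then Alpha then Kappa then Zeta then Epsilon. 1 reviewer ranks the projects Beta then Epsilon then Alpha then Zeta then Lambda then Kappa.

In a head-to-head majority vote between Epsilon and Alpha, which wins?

Alpha

Ballots ranking Epsilon above Alpha: 4 + 1 = 5.
Ballots ranking Alpha above Epsilon: 13 − 5 = 8.
Alpha wins the head-to-head 8–5.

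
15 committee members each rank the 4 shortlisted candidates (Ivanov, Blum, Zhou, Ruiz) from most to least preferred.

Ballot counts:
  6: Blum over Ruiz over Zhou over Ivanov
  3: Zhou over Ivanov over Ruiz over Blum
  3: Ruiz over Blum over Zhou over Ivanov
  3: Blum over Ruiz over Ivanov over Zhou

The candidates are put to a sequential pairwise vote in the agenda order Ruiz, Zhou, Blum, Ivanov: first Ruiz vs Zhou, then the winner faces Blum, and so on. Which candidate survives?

Blum

Round 1: Ruiz vs Zhou — 12–3, Ruiz advances.
Round 2: Ruiz vs Blum — 6–9, Blum advances.
Round 3: Blum vs Ivanov — 12–3, Blum advances.
Blum survives the agenda.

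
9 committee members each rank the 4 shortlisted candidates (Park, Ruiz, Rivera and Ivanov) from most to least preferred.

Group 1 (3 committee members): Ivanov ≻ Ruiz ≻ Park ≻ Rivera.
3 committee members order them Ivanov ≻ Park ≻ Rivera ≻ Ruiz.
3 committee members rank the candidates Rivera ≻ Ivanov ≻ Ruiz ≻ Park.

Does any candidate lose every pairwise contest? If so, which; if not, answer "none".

Head-to-head results (9 committee members):
Park vs Ruiz: Ruiz wins 6–3.
Park vs Rivera: Park preferred on 3+3 = 6 ballots; Park wins 6–3.
Park vs Ivanov: 0 for Park, 9 for Ivanov — Ivanov by 9–0.
Ruiz vs Rivera: Ruiz is ranked higher on 3 ballots, Rivera on 6. Rivera wins 6–3.
Ruiz vs Ivanov: 0 to 9, Ivanov.
Rivera vs Ivanov: 3 to 6, Ivanov.
Each candidate has at least one pairwise win (Park beats Rivera; Ruiz beats Park; Rivera beats Ruiz; Ivanov beats Park) — no Condorcet loser.

none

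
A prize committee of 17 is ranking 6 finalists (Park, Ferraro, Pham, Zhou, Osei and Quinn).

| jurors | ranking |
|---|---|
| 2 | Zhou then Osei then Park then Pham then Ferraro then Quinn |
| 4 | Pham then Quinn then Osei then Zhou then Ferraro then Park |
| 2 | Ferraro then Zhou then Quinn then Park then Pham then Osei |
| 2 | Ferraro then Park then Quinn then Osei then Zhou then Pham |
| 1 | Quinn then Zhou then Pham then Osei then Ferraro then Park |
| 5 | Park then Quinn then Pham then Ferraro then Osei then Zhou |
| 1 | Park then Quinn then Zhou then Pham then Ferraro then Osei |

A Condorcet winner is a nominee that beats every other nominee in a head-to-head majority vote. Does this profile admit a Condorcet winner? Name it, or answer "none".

Pairwise majorities:
Park vs Ferraro: 2+5+1 = 8 for Park, 9 for Ferraro — Ferraro by 9–8.
Park vs Pham: Park preferred on 2+2+2+5+1 = 12 ballots; Park wins 12–5.
Park vs Zhou: Park preferred on 2+5+1 = 8 ballots; Zhou wins 9–8.
Park vs Osei: 2+2+5+1 = 10 for Park, 7 for Osei — Park by 10–7.
Park vs Quinn: Park preferred on 2+2+5+1 = 10 ballots; Park wins 10–7.
Ferraro vs Pham: Ferraro is ranked higher on 2+2 = 4 ballots, Pham on 13. Pham wins 13–4.
Ferraro vs Zhou: Ferraro preferred on 2+2+5 = 9 ballots; Ferraro wins 9–8.
Ferraro vs Osei: Ferraro preferred on 2+2+5+1 = 10 ballots; Ferraro wins 10–7.
Ferraro vs Quinn: 6 to 11, Quinn.
Pham vs Zhou: 4+5 = 9 for Pham, 8 for Zhou — Pham by 9–8.
Pham vs Osei: Pham is ranked higher on 4+2+1+5+1 = 13 ballots, Osei on 4. Pham wins 13–4.
Pham vs Quinn: 6 to 11, Quinn.
Zhou vs Osei: Zhou preferred on 2+2+1+1 = 6 ballots; Osei wins 11–6.
Zhou vs Quinn: 4 to 13, Quinn.
Osei vs Quinn: 2 for Osei, 15 for Quinn — Quinn by 15–2.
Every nominee loses at least once (Park loses to Ferraro; Ferraro loses to Pham; Pham loses to Park; Zhou loses to Ferraro; Osei loses to Park; Quinn loses to Park). The majority relation contains the cycle Park > Pham > Ferraro > Park, so there is no Condorcet winner.

none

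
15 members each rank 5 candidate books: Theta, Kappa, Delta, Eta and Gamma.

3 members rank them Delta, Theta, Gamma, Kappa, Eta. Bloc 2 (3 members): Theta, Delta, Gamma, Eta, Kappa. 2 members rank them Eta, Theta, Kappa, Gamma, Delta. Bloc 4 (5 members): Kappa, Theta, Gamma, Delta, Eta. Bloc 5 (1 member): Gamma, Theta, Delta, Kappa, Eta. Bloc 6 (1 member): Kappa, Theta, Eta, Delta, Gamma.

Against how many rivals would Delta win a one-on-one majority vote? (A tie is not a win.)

Delta against each rival (15 members):
Delta–Theta: Theta 12–3.
Delta vs Kappa: Delta preferred on 3+3+1 = 7 ballots; Kappa wins 8–7.
Delta vs Eta: Delta wins 12–3.
Delta vs Gamma: 3+3+1 = 7 for Delta, 8 for Gamma — Gamma by 8–7.
Delta beats Eta; loses to Theta, Kappa, Gamma — 1 pairwise win.

1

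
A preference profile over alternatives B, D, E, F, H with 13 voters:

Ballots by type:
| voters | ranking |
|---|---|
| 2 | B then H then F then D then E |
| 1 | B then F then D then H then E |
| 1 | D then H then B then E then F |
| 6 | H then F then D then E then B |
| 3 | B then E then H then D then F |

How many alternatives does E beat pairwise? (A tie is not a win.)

0

E against each rival (13 voters):
E–B: B 7–6.
E vs D: 3 for E, 10 for D — D by 10–3.
E vs F: E preferred on 1+3 = 4 ballots; F wins 9–4.
E vs H: 3 to 10, H.
E beats no one; loses to B, D, F, H — 0 pairwise wins.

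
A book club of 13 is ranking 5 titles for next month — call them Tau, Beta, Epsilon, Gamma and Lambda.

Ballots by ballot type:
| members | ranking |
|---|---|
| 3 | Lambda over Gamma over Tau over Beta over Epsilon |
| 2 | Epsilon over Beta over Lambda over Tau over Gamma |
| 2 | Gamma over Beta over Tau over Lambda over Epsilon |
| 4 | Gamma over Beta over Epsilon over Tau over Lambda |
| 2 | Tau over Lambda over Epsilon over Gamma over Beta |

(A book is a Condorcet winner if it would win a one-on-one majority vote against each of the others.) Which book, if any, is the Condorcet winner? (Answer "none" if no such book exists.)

Head-to-head results (13 members):
Tau vs Beta: Tau is ranked higher on 3+2 = 5 ballots, Beta on 8. Beta wins 8–5.
Tau vs Epsilon: Tau is ranked higher on 3+2+2 = 7 ballots, Epsilon on 6. Tau wins 7–6.
Tau vs Gamma: 4 to 9, Gamma.
Tau–Lambda: Tau 8–5.
Beta vs Epsilon: 9 to 4, Beta.
Beta vs Gamma: Beta preferred on 2 ballots; Gamma wins 11–2.
Beta vs Lambda: Beta, 8–5.
Epsilon vs Gamma: Gamma wins 9–4.
Epsilon vs Lambda: Epsilon is ranked higher on 2+4 = 6 ballots, Lambda on 7. Lambda wins 7–6.
Gamma–Lambda: Lambda 7–6.
No book is unbeaten: Tau loses to Beta; Beta loses to Gamma; Epsilon loses to Tau; Gamma loses to Lambda; Lambda loses to Tau. In particular Tau → Lambda → Gamma → Tau is a majority cycle — no Condorcet winner exists.

none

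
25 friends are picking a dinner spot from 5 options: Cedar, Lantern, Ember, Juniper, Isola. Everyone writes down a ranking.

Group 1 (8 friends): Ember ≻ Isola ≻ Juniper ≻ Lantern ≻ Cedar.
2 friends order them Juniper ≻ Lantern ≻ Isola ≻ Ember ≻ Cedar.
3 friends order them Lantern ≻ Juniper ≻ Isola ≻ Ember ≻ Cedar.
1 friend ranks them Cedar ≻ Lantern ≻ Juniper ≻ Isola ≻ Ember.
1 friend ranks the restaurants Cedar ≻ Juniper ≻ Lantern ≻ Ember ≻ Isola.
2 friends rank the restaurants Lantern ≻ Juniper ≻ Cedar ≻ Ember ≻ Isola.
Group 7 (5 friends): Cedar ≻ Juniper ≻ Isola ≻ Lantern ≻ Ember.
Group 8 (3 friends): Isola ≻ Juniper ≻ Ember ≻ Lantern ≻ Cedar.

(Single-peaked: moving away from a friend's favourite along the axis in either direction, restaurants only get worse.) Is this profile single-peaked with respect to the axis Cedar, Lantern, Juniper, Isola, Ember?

Axis positions: Cedar=1, Lantern=2, Juniper=3, Isola=4, Ember=5.
Group 1 (peak Ember at position 5): ranking walks positions 5-4-3-2-1, expanding outward from the peak — single-peaked.
Group 2 (peak Juniper at position 3): ranking walks positions 3-2-4-5-1, expanding outward from the peak — single-peaked.
Group 3 (peak Lantern at position 2): ranking walks positions 2-3-4-5-1, expanding outward from the peak — single-peaked.
Group 4 (peak Cedar at position 1): ranking walks positions 1-2-3-4-5, expanding outward from the peak — single-peaked.
Group 5: ranking walks positions 1-3-2-5-4; Juniper is ranked above Lantern even though Lantern lies between Juniper and the peak Cedar on the axis — preferences dip and rise again. Not single-peaked.
Group 6: ranking walks positions 2-3-1-5-4; Ember is ranked above Isola even though Isola lies between Ember and the peak Lantern on the axis — preferences dip and rise again. Not single-peaked.
Group 7: ranking walks positions 1-3-4-2-5; Juniper is ranked above Lantern even though Lantern lies between Juniper and the peak Cedar on the axis — preferences dip and rise again. Not single-peaked.
Group 8 (peak Isola at position 4): ranking walks positions 4-3-5-2-1, expanding outward from the peak — single-peaked.
Group 5 violates single-peakedness, so the profile is not single-peaked on this axis.

no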